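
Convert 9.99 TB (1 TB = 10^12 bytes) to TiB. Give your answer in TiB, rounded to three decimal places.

9.086 TiB

9.99 TB = 9.99 × 10^12 bytes = 9,990,000,000,000 bytes
1 TiB = 2^40 bytes = 1,099,511,627,776 bytes
9,990,000,000,000 / 1,099,511,627,776 = 9.086 TiB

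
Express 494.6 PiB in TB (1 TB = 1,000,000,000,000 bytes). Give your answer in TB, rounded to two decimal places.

494.6 PiB = 494.6 × 2^50 bytes = 556,870,093,924,361,830.4 bytes
1 TB = 10^12 bytes = 1,000,000,000,000 bytes
556,870,093,924,361,830.4 / 1,000,000,000,000 = 556,870.09 TB

556,870.09 TB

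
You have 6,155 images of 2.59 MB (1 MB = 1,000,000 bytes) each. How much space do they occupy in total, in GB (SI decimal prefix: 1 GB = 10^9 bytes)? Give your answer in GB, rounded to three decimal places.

15.941 GB

Total = 6,155 × 2.59 MB = 15941.45 MB
= 15941.45 × 1,000,000 bytes = 15,941,450,000 bytes
1 GB = 1,000,000,000 bytes
15,941,450,000 / 1,000,000,000 = 15.941 GB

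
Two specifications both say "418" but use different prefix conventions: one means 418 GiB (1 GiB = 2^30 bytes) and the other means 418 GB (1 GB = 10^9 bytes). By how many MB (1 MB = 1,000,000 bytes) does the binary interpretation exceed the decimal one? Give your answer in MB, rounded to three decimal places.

30,824.082 MB

418 GiB = 418 × 1,073,741,824 = 448,824,082,432 bytes
418 GB = 418 × 1,000,000,000 = 418,000,000,000 bytes
difference = 30,824,082,432 bytes
30,824,082,432 / 1,000,000 = 30,824.082 MB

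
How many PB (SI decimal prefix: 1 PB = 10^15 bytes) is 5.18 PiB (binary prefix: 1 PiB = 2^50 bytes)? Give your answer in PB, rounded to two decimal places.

5.18 PiB × 1,125,899,906,842,624 bytes/PiB = 5,832,161,517,444,792.32 bytes
1 PB = 10^15 bytes = 1,000,000,000,000,000 bytes
5,832,161,517,444,792.32 / 1,000,000,000,000,000 = 5.83 PB

5.83 PB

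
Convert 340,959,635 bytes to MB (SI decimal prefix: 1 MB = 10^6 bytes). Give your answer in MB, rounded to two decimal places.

340,959,635 bytes given.
1 MB = 10^6 bytes = 1,000,000 bytes
340,959,635 / 1,000,000 = 340.96 MB

340.96 MB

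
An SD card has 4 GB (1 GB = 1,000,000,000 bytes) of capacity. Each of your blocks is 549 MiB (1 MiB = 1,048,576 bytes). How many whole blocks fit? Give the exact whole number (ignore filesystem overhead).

6

Capacity: 4 GB = 4,000,000,000 bytes
Per item: 549 MiB = 575,668,224 bytes
⌊4,000,000,000 / 575,668,224⌋ = 6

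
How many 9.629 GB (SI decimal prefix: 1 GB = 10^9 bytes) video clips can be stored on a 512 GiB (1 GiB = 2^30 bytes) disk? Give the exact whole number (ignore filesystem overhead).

Capacity: 512 GiB = 549,755,813,888 bytes
Per item: 9.629 GB = 9,629,000,000 bytes
⌊549,755,813,888 / 9,629,000,000⌋ = 57

57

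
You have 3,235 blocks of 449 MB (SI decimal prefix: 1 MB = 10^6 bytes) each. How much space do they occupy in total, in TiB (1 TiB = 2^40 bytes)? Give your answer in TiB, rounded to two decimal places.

1.32 TiB

Total = 3,235 × 449 MB = 1,452,515 MB
= 1,452,515 × 1,000,000 bytes = 1,452,515,000,000 bytes
1 TiB = 1,099,511,627,776 bytes
1,452,515,000,000 / 1,099,511,627,776 = 1.32 TiB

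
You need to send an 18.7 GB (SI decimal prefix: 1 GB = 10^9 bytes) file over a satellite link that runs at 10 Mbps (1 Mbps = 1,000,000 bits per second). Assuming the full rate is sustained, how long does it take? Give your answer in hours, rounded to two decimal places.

18.7 GB = 18,700,000,000 bytes = 149,600,000,000 bits
10 Mbps = 10,000,000 bits/s
time = 149,600,000,000 / 10,000,000 = 14,960.0000 s
14,960.0000 s / 3600 = 4.16 hours

4.16 hours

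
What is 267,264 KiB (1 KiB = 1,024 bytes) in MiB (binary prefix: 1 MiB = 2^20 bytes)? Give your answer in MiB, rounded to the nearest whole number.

261 MiB

267,264 KiB = 267,264 × 2^10 bytes = 273,678,336 bytes
1 MiB = 2^20 bytes = 1,048,576 bytes
273,678,336 / 1,048,576 = 261 MiB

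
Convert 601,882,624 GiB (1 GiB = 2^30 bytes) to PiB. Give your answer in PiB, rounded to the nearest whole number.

574 PiB

601,882,624 GiB = 601,882,624 × 2^30 bytes = 646,266,546,527,666,176 bytes
1 PiB = 1,125,899,906,842,624 bytes
646,266,546,527,666,176 / 1,125,899,906,842,624 = 574 PiB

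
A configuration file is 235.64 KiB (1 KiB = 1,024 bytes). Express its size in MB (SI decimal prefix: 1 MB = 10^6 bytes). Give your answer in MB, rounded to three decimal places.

0.241 MB

235.64 KiB = 235.64 × 2^10 bytes = 241,295.36 bytes
1 MB = 10^6 bytes = 1,000,000 bytes
241,295.36 / 1,000,000 = 0.241 MB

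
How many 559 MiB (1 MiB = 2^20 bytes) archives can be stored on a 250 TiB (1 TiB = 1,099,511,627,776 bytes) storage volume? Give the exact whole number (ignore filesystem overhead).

468,951

Capacity: 250 TiB = 274,877,906,944,000 bytes
Per item: 559 MiB = 586,153,984 bytes
⌊274,877,906,944,000 / 586,153,984⌋ = 468,951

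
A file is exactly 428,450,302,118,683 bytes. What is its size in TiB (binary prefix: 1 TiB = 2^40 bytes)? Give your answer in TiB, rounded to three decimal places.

389.673 TiB

428,450,302,118,683 bytes given.
1 TiB = 1,099,511,627,776 bytes
428,450,302,118,683 / 1,099,511,627,776 = 389.673 TiB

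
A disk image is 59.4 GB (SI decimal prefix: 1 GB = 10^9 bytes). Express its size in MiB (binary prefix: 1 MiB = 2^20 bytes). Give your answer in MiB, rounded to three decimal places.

56,648.254 MiB

59.4 GB = 59.4 × 10^9 bytes = 59,400,000,000 bytes
1 MiB = 1,048,576 bytes
59,400,000,000 / 1,048,576 = 56,648.254 MiB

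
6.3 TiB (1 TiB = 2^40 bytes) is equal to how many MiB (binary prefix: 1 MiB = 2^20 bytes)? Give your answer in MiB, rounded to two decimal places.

6,606,028.80 MiB

6.3 TiB × 1,099,511,627,776 bytes/TiB = 6,926,923,254,988.8 bytes
1 MiB = 1,048,576 bytes
6,926,923,254,988.8 / 1,048,576 = 6,606,028.80 MiB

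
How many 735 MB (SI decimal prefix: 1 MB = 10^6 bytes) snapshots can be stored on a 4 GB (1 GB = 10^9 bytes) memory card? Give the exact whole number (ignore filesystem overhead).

Capacity: 4 GB = 4,000,000,000 bytes
Per item: 735 MB = 735,000,000 bytes
⌊4,000,000,000 / 735,000,000⌋ = 5

5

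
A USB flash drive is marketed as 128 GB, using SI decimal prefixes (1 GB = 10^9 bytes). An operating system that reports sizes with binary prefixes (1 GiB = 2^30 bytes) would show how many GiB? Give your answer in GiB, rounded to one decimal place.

119.2 GiB

128 GB = 128 × 10^9 bytes = 128,000,000,000 bytes
1 GiB = 1,073,741,824 bytes
128,000,000,000 / 1,073,741,824 = 119.2 GiB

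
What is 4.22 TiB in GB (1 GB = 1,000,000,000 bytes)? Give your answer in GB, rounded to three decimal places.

4.22 TiB = 4.22 × 2^40 bytes = 4,639,939,069,214.72 bytes
1 GB = 1,000,000,000 bytes
4,639,939,069,214.72 / 1,000,000,000 = 4,639.939 GB

4,639.939 GB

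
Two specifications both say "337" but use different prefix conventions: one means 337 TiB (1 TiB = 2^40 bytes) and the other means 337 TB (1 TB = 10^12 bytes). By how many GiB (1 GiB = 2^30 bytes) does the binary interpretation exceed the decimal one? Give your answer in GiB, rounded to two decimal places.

31,232.29 GiB

337 TiB = 337 × 1,099,511,627,776 = 370,535,418,560,512 bytes
337 TB = 337 × 1,000,000,000,000 = 337,000,000,000,000 bytes
difference = 33,535,418,560,512 bytes
33,535,418,560,512 / 1,073,741,824 = 31,232.29 GiB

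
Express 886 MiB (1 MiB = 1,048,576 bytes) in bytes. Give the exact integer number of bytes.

886 × 1,048,576 = 929,038,336 bytes

929,038,336 bytes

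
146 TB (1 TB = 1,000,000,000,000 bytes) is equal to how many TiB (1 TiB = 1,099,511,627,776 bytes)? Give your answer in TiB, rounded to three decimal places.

146 TB = 146 × 10^12 bytes = 146,000,000,000,000 bytes
1 TiB = 1,099,511,627,776 bytes
146,000,000,000,000 / 1,099,511,627,776 = 132.786 TiB

132.786 TiB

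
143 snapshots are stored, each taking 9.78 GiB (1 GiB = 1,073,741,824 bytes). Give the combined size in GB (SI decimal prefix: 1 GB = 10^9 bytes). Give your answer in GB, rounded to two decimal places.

Total = 143 × 9.78 GiB = 1398.54 GiB
= 1398.54 × 1,073,741,824 bytes = 1,501,670,890,536.96 bytes
1 GB = 1,000,000,000 bytes
1,501,670,890,536.96 / 1,000,000,000 = 1,501.67 GB

1,501.67 GB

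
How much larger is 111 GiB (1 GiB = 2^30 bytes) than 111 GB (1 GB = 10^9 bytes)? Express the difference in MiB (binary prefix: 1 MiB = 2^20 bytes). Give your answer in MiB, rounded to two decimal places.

111 GiB = 111 × 1,073,741,824 = 119,185,342,464 bytes
111 GB = 111 × 1,000,000,000 = 111,000,000,000 bytes
difference = 8,185,342,464 bytes
8,185,342,464 / 1,048,576 = 7,806.15 MiB

7,806.15 MiB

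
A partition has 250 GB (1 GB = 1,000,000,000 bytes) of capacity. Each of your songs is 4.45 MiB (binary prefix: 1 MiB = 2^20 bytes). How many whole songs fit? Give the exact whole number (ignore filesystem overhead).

53,577

Capacity: 250 GB = 250,000,000,000 bytes
Per item: 4.45 MiB = 4,666,163.2 bytes
⌊250,000,000,000 / 4,666,163.2⌋ = 53,577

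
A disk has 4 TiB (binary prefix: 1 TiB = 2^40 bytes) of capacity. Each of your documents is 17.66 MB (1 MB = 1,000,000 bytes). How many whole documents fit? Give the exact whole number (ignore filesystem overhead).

249,040

Capacity: 4 TiB = 4,398,046,511,104 bytes
Per item: 17.66 MB = 17,660,000 bytes
⌊4,398,046,511,104 / 17,660,000⌋ = 249,040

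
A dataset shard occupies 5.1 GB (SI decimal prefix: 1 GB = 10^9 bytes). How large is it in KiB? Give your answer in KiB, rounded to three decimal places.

4,980,468.750 KiB

5.1 GB = 5.1 × 10^9 bytes = 5,100,000,000 bytes
1 KiB = 1,024 bytes
5,100,000,000 / 1,024 = 4,980,468.750 KiB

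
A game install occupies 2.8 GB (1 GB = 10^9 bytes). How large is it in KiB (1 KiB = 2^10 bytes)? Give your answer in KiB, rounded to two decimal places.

2.8 GB × 1,000,000,000 bytes/GB = 2,800,000,000 bytes
1 KiB = 1,024 bytes
2,800,000,000 / 1,024 = 2,734,375.00 KiB

2,734,375.00 KiB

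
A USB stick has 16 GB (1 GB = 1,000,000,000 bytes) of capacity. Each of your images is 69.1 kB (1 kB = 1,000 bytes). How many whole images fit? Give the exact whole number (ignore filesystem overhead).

Capacity: 16 GB = 16,000,000,000 bytes
Per item: 69.1 kB = 69,100 bytes
⌊16,000,000,000 / 69,100⌋ = 231,548

231,548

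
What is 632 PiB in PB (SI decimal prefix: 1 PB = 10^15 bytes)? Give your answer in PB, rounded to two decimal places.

632 PiB = 632 × 2^50 bytes = 711,568,741,124,538,368 bytes
1 PB = 1,000,000,000,000,000 bytes
711,568,741,124,538,368 / 1,000,000,000,000,000 = 711.57 PB

711.57 PB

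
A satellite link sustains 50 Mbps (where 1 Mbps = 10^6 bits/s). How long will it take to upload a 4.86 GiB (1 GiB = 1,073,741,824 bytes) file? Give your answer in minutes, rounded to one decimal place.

13.9 minutes

4.86 GiB = 5,218,385,264.64 bytes = 41,747,082,117.12 bits
50 Mbps = 50,000,000 bits/s
time = 41,747,082,117.12 / 50,000,000 = 834.94 s
834.94 s / 60 = 13.9 minutes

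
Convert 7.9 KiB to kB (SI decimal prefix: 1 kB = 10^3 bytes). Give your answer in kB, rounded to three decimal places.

8.090 kB

7.9 KiB × 1,024 bytes/KiB = 8,089.6 bytes
1 kB = 10^3 bytes = 1,000 bytes
8,089.6 / 1,000 = 8.090 kB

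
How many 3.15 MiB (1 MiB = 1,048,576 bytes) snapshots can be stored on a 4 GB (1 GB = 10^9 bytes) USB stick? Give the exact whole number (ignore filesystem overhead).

1,211

Capacity: 4 GB = 4,000,000,000 bytes
Per item: 3.15 MiB = 3,303,014.4 bytes
⌊4,000,000,000 / 3,303,014.4⌋ = 1,211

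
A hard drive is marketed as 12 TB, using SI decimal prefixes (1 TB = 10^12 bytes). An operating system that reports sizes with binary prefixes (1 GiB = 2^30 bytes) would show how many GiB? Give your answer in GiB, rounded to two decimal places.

12 TB × 1,000,000,000,000 bytes/TB = 12,000,000,000,000 bytes
1 GiB = 1,073,741,824 bytes
12,000,000,000,000 / 1,073,741,824 = 11,175.87 GiB

11,175.87 GiB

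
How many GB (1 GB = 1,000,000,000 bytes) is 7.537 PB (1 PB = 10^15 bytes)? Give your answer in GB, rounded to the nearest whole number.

7,537,000 GB

7.537 PB = 7.537 × 10^15 bytes = 7,537,000,000,000,000 bytes
1 GB = 1,000,000,000 bytes
7,537,000,000,000,000 / 1,000,000,000 = 7,537,000 GB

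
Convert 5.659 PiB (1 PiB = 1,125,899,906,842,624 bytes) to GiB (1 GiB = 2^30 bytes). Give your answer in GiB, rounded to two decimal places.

5.659 PiB = 5.659 × 2^50 bytes = 6,371,467,572,822,409.216 bytes
1 GiB = 2^30 bytes = 1,073,741,824 bytes
6,371,467,572,822,409.216 / 1,073,741,824 = 5,933,891.58 GiB

5,933,891.58 GiB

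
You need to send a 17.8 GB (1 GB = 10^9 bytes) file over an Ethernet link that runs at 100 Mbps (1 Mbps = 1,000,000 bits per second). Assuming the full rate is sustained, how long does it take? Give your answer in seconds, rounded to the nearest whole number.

1,424 seconds

17.8 GB = 17,800,000,000 bytes = 142,400,000,000 bits
100 Mbps = 100,000,000 bits/s
time = 142,400,000,000 / 100,000,000 = 1,424 s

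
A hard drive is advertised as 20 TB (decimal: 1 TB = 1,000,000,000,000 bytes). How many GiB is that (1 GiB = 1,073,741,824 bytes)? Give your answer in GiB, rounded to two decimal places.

20 TB × 1,000,000,000,000 bytes/TB = 20,000,000,000,000 bytes
1 GiB = 2^30 bytes = 1,073,741,824 bytes
20,000,000,000,000 / 1,073,741,824 = 18,626.45 GiB

18,626.45 GiB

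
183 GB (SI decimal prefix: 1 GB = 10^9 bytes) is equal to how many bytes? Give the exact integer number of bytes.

183 × 1,000,000,000 = 183,000,000,000 bytes  (1 GB = 10^9 bytes)

183,000,000,000 bytes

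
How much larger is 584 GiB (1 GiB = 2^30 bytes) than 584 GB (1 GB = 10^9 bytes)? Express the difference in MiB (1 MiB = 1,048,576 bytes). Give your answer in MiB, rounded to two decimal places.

41,070.20 MiB

584 GiB = 584 × 1,073,741,824 = 627,065,225,216 bytes
584 GB = 584 × 1,000,000,000 = 584,000,000,000 bytes
difference = 43,065,225,216 bytes
43,065,225,216 / 1,048,576 = 41,070.20 MiB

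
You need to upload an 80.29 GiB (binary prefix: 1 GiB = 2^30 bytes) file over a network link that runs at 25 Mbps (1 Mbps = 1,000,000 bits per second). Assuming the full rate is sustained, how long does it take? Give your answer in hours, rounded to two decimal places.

80.29 GiB = 86,210,731,048.96 bytes = 689,685,848,391.68 bits
25 Mbps = 25,000,000 bits/s
time = 689,685,848,391.68 / 25,000,000 = 27,587.4339 s
27,587.4339 s / 3600 = 7.66 hours

7.66 hours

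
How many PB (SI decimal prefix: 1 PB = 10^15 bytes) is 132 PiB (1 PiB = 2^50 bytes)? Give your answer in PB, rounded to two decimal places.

132 PiB = 132 × 2^50 bytes = 148,618,787,703,226,368 bytes
1 PB = 10^15 bytes = 1,000,000,000,000,000 bytes
148,618,787,703,226,368 / 1,000,000,000,000,000 = 148.62 PB

148.62 PB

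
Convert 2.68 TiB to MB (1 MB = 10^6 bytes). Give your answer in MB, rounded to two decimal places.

2.68 TiB = 2.68 × 2^40 bytes = 2,946,691,162,439.68 bytes
1 MB = 1,000,000 bytes
2,946,691,162,439.68 / 1,000,000 = 2,946,691.16 MB

2,946,691.16 MB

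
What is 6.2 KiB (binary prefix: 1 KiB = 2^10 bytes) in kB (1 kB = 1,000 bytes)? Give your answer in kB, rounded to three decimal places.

6.2 KiB = 6.2 × 2^10 bytes = 6,348.8 bytes
1 kB = 10^3 bytes = 1,000 bytes
6,348.8 / 1,000 = 6.349 kB

6.349 kB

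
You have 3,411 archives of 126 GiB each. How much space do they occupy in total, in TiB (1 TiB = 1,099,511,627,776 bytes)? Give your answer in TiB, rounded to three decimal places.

Total = 3,411 × 126 GiB = 429,786 GiB
= 429,786 × 1,073,741,824 bytes = 461,479,203,569,664 bytes
1 TiB = 1,099,511,627,776 bytes
461,479,203,569,664 / 1,099,511,627,776 = 419.713 TiB

419.713 TiB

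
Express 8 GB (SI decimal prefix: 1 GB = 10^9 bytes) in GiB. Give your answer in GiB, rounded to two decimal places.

8 GB = 8 × 10^9 bytes = 8,000,000,000 bytes
1 GiB = 2^30 bytes = 1,073,741,824 bytes
8,000,000,000 / 1,073,741,824 = 7.45 GiB

7.45 GiB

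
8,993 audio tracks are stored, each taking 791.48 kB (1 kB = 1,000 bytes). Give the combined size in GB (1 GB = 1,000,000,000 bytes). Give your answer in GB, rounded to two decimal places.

7.12 GB

Total = 8,993 × 791.48 kB = 7117779.64 kB
= 7117779.64 × 1,000 bytes = 7,117,779,640 bytes
1 GB = 1,000,000,000 bytes
7,117,779,640 / 1,000,000,000 = 7.12 GB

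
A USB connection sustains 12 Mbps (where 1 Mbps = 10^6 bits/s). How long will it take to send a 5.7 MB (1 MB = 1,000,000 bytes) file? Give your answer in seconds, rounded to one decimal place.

3.8 seconds

5.7 MB = 5,700,000 bytes = 45,600,000 bits
12 Mbps = 12,000,000 bits/s
time = 45,600,000 / 12,000,000 = 3.8 s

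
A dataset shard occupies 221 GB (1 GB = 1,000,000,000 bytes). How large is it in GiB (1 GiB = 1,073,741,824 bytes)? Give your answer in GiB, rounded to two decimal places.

221 GB = 221 × 10^9 bytes = 221,000,000,000 bytes
1 GiB = 2^30 bytes = 1,073,741,824 bytes
221,000,000,000 / 1,073,741,824 = 205.82 GiB

205.82 GiB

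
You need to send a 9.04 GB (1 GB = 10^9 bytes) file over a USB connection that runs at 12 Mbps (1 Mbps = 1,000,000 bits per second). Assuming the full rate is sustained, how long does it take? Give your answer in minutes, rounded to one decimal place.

100.4 minutes

9.04 GB = 9,040,000,000 bytes = 72,320,000,000 bits
12 Mbps = 12,000,000 bits/s
time = 72,320,000,000 / 12,000,000 = 6,026.67 s
6,026.67 s / 60 = 100.4 minutes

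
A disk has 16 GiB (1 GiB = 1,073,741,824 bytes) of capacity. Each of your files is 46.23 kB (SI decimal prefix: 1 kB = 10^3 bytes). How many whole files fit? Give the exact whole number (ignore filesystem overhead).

371,617

Capacity: 16 GiB = 17,179,869,184 bytes
Per item: 46.23 kB = 46,230 bytes
⌊17,179,869,184 / 46,230⌋ = 371,617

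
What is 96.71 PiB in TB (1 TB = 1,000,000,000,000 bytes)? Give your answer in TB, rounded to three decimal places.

96.71 PiB × 1,125,899,906,842,624 bytes/PiB = 108,885,779,990,750,167.04 bytes
1 TB = 1,000,000,000,000 bytes
108,885,779,990,750,167.04 / 1,000,000,000,000 = 108,885.780 TB

108,885.780 TB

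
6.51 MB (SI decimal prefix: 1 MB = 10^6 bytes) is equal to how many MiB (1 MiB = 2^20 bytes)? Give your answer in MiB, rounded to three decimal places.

6.51 MB × 1,000,000 bytes/MB = 6,510,000 bytes
1 MiB = 2^20 bytes = 1,048,576 bytes
6,510,000 / 1,048,576 = 6.208 MiB

6.208 MiB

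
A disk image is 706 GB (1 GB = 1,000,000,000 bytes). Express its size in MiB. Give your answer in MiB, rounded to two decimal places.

706 GB = 706 × 10^9 bytes = 706,000,000,000 bytes
1 MiB = 1,048,576 bytes
706,000,000,000 / 1,048,576 = 673,294.07 MiB

673,294.07 MiB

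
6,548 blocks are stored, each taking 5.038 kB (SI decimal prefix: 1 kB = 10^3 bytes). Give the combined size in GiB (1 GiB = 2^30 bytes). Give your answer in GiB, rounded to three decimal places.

Total = 6,548 × 5.038 kB = 32988.824 kB
= 32988.824 × 1,000 bytes = 32,988,824 bytes
1 GiB = 1,073,741,824 bytes
32,988,824 / 1,073,741,824 = 0.031 GiB

0.031 GiB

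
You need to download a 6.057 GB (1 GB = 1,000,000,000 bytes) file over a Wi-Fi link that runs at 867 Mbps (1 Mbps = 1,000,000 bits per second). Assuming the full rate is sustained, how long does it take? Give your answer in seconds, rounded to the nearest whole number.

56 seconds

6.057 GB = 6,057,000,000 bytes = 48,456,000,000 bits
867 Mbps = 867,000,000 bits/s
time = 48,456,000,000 / 867,000,000 = 56 s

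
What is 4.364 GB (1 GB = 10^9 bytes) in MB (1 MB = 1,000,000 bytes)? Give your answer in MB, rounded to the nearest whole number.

4.364 GB × 1,000,000,000 bytes/GB = 4,364,000,000 bytes
1 MB = 10^6 bytes = 1,000,000 bytes
4,364,000,000 / 1,000,000 = 4,364 MB

4,364 MB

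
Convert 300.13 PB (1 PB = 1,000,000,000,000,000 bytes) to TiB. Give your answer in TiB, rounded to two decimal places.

272,966.64 TiB

300.13 PB × 1,000,000,000,000,000 bytes/PB = 300,130,000,000,000,000 bytes
1 TiB = 1,099,511,627,776 bytes
300,130,000,000,000,000 / 1,099,511,627,776 = 272,966.64 TiB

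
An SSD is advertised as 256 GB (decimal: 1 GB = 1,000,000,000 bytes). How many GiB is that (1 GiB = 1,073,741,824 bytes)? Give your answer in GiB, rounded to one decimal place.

256 GB = 256 × 10^9 bytes = 256,000,000,000 bytes
1 GiB = 1,073,741,824 bytes
256,000,000,000 / 1,073,741,824 = 238.4 GiB

238.4 GiB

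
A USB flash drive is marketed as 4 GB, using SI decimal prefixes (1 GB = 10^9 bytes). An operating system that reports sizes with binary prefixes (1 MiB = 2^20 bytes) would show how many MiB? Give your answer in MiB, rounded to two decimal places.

4 GB = 4 × 10^9 bytes = 4,000,000,000 bytes
1 MiB = 1,048,576 bytes
4,000,000,000 / 1,048,576 = 3,814.70 MiB

3,814.70 MiB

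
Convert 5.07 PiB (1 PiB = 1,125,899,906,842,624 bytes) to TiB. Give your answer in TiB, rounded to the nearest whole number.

5,192 TiB

5.07 PiB = 5.07 × 2^50 bytes = 5,708,312,527,692,103.68 bytes
1 TiB = 2^40 bytes = 1,099,511,627,776 bytes
5,708,312,527,692,103.68 / 1,099,511,627,776 = 5,192 TiB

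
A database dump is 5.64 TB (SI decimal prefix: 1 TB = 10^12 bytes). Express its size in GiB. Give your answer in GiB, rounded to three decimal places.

5,252.659 GiB

5.64 TB = 5.64 × 10^12 bytes = 5,640,000,000,000 bytes
1 GiB = 1,073,741,824 bytes
5,640,000,000,000 / 1,073,741,824 = 5,252.659 GiB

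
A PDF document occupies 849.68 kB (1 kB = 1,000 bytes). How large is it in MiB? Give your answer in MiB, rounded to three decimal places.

0.810 MiB

849.68 kB × 1,000 bytes/kB = 849,680 bytes
1 MiB = 2^20 bytes = 1,048,576 bytes
849,680 / 1,048,576 = 0.810 MiB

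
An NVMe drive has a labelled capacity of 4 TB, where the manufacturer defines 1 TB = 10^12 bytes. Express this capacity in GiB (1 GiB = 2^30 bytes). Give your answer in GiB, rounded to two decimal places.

3,725.29 GiB

4 TB × 1,000,000,000,000 bytes/TB = 4,000,000,000,000 bytes
1 GiB = 2^30 bytes = 1,073,741,824 bytes
4,000,000,000,000 / 1,073,741,824 = 3,725.29 GiB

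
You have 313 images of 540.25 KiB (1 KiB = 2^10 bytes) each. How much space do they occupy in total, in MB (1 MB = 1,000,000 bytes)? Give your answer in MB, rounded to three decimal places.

Total = 313 × 540.25 KiB = 169098.25 KiB
= 169098.25 × 1,024 bytes = 173,156,608 bytes
1 MB = 1,000,000 bytes
173,156,608 / 1,000,000 = 173.157 MB

173.157 MB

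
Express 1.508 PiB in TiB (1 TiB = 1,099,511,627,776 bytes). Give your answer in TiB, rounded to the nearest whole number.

1.508 PiB = 1.508 × 2^50 bytes = 1,697,857,059,518,676.992 bytes
1 TiB = 1,099,511,627,776 bytes
1,697,857,059,518,676.992 / 1,099,511,627,776 = 1,544 TiB

1,544 TiB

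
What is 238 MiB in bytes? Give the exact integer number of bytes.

249,561,088 bytes

238 × 1,048,576 = 249,561,088 bytes  (1 MiB = 2^20 bytes)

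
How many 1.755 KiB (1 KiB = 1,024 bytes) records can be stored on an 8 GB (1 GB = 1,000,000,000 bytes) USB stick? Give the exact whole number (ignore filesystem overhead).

Capacity: 8 GB = 8,000,000,000 bytes
Per item: 1.755 KiB = 1,797.12 bytes
⌊8,000,000,000 / 1,797.12⌋ = 4,451,566

4,451,566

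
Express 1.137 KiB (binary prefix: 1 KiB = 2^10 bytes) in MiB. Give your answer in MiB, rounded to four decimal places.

0.0011 MiB

1.137 KiB = 1.137 × 2^10 bytes = 1,164.288 bytes
1 MiB = 2^20 bytes = 1,048,576 bytes
1,164.288 / 1,048,576 = 0.0011 MiB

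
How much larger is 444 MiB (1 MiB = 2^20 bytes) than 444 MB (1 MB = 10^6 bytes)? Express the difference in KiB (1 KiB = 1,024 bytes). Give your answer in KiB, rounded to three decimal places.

444 MiB = 444 × 1,048,576 = 465,567,744 bytes
444 MB = 444 × 1,000,000 = 444,000,000 bytes
difference = 21,567,744 bytes
21,567,744 / 1,024 = 21,062.250 KiB

21,062.250 KiB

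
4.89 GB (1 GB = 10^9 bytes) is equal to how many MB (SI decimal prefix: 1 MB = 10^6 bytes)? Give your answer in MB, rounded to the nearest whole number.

4,890 MB

4.89 GB = 4.89 × 10^9 bytes = 4,890,000,000 bytes
1 MB = 1,000,000 bytes
4,890,000,000 / 1,000,000 = 4,890 MB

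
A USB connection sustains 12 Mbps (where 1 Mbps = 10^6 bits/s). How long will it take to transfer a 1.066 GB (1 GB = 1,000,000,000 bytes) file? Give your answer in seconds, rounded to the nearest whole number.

711 seconds

1.066 GB = 1,066,000,000 bytes = 8,528,000,000 bits
12 Mbps = 12,000,000 bits/s
time = 8,528,000,000 / 12,000,000 = 711 s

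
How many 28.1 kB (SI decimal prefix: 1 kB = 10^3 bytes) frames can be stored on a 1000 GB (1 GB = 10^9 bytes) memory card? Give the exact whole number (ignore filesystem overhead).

Capacity: 1000 GB = 1,000,000,000,000 bytes
Per item: 28.1 kB = 28,100 bytes
⌊1,000,000,000,000 / 28,100⌋ = 35,587,188

35,587,188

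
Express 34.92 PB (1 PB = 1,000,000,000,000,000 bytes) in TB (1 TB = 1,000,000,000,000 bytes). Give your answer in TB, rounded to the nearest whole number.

34,920 TB

34.92 PB × 1,000,000,000,000,000 bytes/PB = 34,920,000,000,000,000 bytes
1 TB = 10^12 bytes = 1,000,000,000,000 bytes
34,920,000,000,000,000 / 1,000,000,000,000 = 34,920 TB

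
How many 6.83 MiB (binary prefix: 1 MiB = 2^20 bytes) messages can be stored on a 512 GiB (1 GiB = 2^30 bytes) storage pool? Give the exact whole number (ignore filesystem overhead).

Capacity: 512 GiB = 549,755,813,888 bytes
Per item: 6.83 MiB = 7,161,774.08 bytes
⌊549,755,813,888 / 7,161,774.08⌋ = 76,762

76,762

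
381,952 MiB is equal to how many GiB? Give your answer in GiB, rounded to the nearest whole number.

373 GiB

381,952 MiB = 381,952 × 2^20 bytes = 400,505,700,352 bytes
1 GiB = 2^30 bytes = 1,073,741,824 bytes
400,505,700,352 / 1,073,741,824 = 373 GiB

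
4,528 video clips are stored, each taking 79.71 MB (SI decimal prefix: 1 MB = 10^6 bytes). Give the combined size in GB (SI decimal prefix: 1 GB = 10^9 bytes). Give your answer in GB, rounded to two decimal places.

Total = 4,528 × 79.71 MB = 360926.88 MB
= 360926.88 × 1,000,000 bytes = 360,926,880,000 bytes
1 GB = 1,000,000,000 bytes
360,926,880,000 / 1,000,000,000 = 360.93 GB

360.93 GB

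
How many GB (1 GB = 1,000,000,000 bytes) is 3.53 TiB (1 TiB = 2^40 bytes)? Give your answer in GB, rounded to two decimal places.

3,881.28 GB

3.53 TiB = 3.53 × 2^40 bytes = 3,881,276,046,049.28 bytes
1 GB = 10^9 bytes = 1,000,000,000 bytes
3,881,276,046,049.28 / 1,000,000,000 = 3,881.28 GB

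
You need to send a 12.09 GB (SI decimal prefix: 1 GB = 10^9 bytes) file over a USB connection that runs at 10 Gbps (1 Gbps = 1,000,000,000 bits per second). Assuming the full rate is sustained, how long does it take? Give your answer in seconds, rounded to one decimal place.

12.09 GB = 12,090,000,000 bytes = 96,720,000,000 bits
10 Gbps = 10,000,000,000 bits/s
time = 96,720,000,000 / 10,000,000,000 = 9.7 s

9.7 seconds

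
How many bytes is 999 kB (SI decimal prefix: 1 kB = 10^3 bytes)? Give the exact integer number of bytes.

999 × 1,000 = 999,000 bytes  (1 kB = 10^3 bytes)

999,000 bytes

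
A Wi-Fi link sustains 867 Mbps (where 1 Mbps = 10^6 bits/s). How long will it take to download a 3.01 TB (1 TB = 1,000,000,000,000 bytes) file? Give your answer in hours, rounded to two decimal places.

3.01 TB = 3,010,000,000,000 bytes = 24,080,000,000,000 bits
867 Mbps = 867,000,000 bits/s
time = 24,080,000,000,000 / 867,000,000 = 27,773.9331 s
27,773.9331 s / 3600 = 7.71 hours

7.71 hours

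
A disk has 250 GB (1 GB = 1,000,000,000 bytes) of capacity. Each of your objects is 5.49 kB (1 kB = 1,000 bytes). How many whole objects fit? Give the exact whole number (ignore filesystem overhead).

45,537,340

Capacity: 250 GB = 250,000,000,000 bytes
Per item: 5.49 kB = 5,490 bytes
⌊250,000,000,000 / 5,490⌋ = 45,537,340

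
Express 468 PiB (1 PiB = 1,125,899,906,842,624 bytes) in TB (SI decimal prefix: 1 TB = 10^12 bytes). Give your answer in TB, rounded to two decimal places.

468 PiB = 468 × 2^50 bytes = 526,921,156,402,348,032 bytes
1 TB = 1,000,000,000,000 bytes
526,921,156,402,348,032 / 1,000,000,000,000 = 526,921.16 TB

526,921.16 TB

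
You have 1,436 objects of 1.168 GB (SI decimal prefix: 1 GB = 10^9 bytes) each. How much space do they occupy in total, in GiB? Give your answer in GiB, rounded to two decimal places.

Total = 1,436 × 1.168 GB = 1677.248 GB
= 1677.248 × 1,000,000,000 bytes = 1,677,248,000,000 bytes
1 GiB = 1,073,741,824 bytes
1,677,248,000,000 / 1,073,741,824 = 1,562.06 GiB

1,562.06 GiB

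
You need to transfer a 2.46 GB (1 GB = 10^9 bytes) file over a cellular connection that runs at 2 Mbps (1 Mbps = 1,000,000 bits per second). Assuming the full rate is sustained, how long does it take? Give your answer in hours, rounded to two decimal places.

2.46 GB = 2,460,000,000 bytes = 19,680,000,000 bits
2 Mbps = 2,000,000 bits/s
time = 19,680,000,000 / 2,000,000 = 9,840.0000 s
9,840.0000 s / 3600 = 2.73 hours

2.73 hours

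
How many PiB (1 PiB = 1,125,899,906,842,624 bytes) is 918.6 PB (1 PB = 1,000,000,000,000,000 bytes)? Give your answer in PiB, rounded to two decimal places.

815.88 PiB

918.6 PB = 918.6 × 10^15 bytes = 918,600,000,000,000,000 bytes
1 PiB = 2^50 bytes = 1,125,899,906,842,624 bytes
918,600,000,000,000,000 / 1,125,899,906,842,624 = 815.88 PiB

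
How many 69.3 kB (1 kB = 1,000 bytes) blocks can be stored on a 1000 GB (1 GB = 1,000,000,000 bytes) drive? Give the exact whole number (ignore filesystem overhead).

Capacity: 1000 GB = 1,000,000,000,000 bytes
Per item: 69.3 kB = 69,300 bytes
⌊1,000,000,000,000 / 69,300⌋ = 14,430,014

14,430,014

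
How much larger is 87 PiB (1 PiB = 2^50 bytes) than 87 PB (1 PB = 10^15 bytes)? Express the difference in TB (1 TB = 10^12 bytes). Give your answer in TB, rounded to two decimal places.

87 PiB = 87 × 1,125,899,906,842,624 = 97,953,291,895,308,288 bytes
87 PB = 87 × 1,000,000,000,000,000 = 87,000,000,000,000,000 bytes
difference = 10,953,291,895,308,288 bytes
10,953,291,895,308,288 / 1,000,000,000,000 = 10,953.29 TB

10,953.29 TB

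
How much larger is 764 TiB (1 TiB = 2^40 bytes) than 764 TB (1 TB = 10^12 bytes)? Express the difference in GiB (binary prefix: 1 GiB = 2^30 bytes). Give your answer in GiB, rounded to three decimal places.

764 TiB = 764 × 1,099,511,627,776 = 840,026,883,620,864 bytes
764 TB = 764 × 1,000,000,000,000 = 764,000,000,000,000 bytes
difference = 76,026,883,620,864 bytes
76,026,883,620,864 / 1,073,741,824 = 70,805.553 GiB

70,805.553 GiB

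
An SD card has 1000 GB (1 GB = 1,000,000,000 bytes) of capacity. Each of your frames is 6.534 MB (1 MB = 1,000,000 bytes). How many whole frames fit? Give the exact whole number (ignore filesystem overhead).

153,045

Capacity: 1000 GB = 1,000,000,000,000 bytes
Per item: 6.534 MB = 6,534,000 bytes
⌊1,000,000,000,000 / 6,534,000⌋ = 153,045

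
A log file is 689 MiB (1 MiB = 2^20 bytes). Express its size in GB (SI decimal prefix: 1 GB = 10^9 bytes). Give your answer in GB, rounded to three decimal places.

0.722 GB

689 MiB × 1,048,576 bytes/MiB = 722,468,864 bytes
1 GB = 10^9 bytes = 1,000,000,000 bytes
722,468,864 / 1,000,000,000 = 0.722 GB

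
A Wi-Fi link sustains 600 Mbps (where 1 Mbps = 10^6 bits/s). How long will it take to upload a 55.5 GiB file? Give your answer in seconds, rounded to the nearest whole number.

795 seconds

55.5 GiB = 59,592,671,232 bytes = 476,741,369,856 bits
600 Mbps = 600,000,000 bits/s
time = 476,741,369,856 / 600,000,000 = 795 s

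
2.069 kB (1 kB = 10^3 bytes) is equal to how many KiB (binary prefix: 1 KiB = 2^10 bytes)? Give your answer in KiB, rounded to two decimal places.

2.069 kB = 2.069 × 10^3 bytes = 2,069 bytes
1 KiB = 2^10 bytes = 1,024 bytes
2,069 / 1,024 = 2.02 KiB

2.02 KiB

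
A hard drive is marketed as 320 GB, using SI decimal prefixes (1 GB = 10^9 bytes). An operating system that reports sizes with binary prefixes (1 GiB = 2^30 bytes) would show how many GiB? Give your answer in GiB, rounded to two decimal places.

298.02 GiB

320 GB = 320 × 10^9 bytes = 320,000,000,000 bytes
1 GiB = 2^30 bytes = 1,073,741,824 bytes
320,000,000,000 / 1,073,741,824 = 298.02 GiB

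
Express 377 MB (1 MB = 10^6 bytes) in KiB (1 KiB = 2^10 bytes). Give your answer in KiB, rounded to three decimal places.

368,164.063 KiB

377 MB = 377 × 10^6 bytes = 377,000,000 bytes
1 KiB = 2^10 bytes = 1,024 bytes
377,000,000 / 1,024 = 368,164.063 KiB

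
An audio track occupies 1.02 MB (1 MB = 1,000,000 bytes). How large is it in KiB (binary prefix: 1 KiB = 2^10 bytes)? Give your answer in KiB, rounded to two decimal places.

996.09 KiB

1.02 MB = 1.02 × 10^6 bytes = 1,020,000 bytes
1 KiB = 2^10 bytes = 1,024 bytes
1,020,000 / 1,024 = 996.09 KiB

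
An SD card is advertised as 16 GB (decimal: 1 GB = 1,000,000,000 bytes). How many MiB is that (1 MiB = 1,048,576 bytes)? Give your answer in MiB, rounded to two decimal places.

15,258.79 MiB

16 GB = 16 × 10^9 bytes = 16,000,000,000 bytes
1 MiB = 2^20 bytes = 1,048,576 bytes
16,000,000,000 / 1,048,576 = 15,258.79 MiB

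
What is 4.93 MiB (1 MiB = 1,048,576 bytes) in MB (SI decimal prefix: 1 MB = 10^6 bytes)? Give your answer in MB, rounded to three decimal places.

5.169 MB

4.93 MiB = 4.93 × 2^20 bytes = 5,169,479.68 bytes
1 MB = 1,000,000 bytes
5,169,479.68 / 1,000,000 = 5.169 MB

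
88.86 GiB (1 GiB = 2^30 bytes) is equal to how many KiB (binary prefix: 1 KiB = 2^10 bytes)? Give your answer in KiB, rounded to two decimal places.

88.86 GiB = 88.86 × 2^30 bytes = 95,412,698,480.64 bytes
1 KiB = 2^10 bytes = 1,024 bytes
95,412,698,480.64 / 1,024 = 93,176,463.36 KiB

93,176,463.36 KiB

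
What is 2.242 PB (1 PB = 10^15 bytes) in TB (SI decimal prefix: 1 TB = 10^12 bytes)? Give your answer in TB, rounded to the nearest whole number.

2.242 PB × 1,000,000,000,000,000 bytes/PB = 2,242,000,000,000,000 bytes
1 TB = 10^12 bytes = 1,000,000,000,000 bytes
2,242,000,000,000,000 / 1,000,000,000,000 = 2,242 TB

2,242 TB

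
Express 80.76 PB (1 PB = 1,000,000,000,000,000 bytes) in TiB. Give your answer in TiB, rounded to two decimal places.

73,450.79 TiB

80.76 PB = 80.76 × 10^15 bytes = 80,760,000,000,000,000 bytes
1 TiB = 2^40 bytes = 1,099,511,627,776 bytes
80,760,000,000,000,000 / 1,099,511,627,776 = 73,450.79 TiB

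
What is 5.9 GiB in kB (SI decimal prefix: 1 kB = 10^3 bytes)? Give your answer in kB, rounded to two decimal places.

6,335,076.76 kB

5.9 GiB = 5.9 × 2^30 bytes = 6,335,076,761.6 bytes
1 kB = 1,000 bytes
6,335,076,761.6 / 1,000 = 6,335,076.76 kB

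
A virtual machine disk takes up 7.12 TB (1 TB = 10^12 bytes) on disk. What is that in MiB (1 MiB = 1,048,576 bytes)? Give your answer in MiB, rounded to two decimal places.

7.12 TB = 7.12 × 10^12 bytes = 7,120,000,000,000 bytes
1 MiB = 1,048,576 bytes
7,120,000,000,000 / 1,048,576 = 6,790,161.13 MiB

6,790,161.13 MiB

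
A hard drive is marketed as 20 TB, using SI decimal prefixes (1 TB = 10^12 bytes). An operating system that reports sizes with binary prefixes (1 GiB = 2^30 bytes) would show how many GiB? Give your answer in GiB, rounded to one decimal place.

20 TB = 20 × 10^12 bytes = 20,000,000,000,000 bytes
1 GiB = 1,073,741,824 bytes
20,000,000,000,000 / 1,073,741,824 = 18,626.5 GiB

18,626.5 GiB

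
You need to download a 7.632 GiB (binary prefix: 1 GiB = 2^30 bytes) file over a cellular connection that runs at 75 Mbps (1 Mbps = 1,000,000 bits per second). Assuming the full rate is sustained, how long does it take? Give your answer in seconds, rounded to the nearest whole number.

7.632 GiB = 8,194,797,600.768 bytes = 65,558,380,806.144 bits
75 Mbps = 75,000,000 bits/s
time = 65,558,380,806.144 / 75,000,000 = 874 s

874 seconds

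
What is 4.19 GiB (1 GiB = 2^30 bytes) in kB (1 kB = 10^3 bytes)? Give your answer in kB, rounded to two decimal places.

4.19 GiB × 1,073,741,824 bytes/GiB = 4,498,978,242.56 bytes
1 kB = 1,000 bytes
4,498,978,242.56 / 1,000 = 4,498,978.24 kB

4,498,978.24 kB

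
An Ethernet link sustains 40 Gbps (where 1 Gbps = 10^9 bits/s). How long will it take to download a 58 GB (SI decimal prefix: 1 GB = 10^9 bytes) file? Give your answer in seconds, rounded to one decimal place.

11.6 seconds

58 GB = 58,000,000,000 bytes = 464,000,000,000 bits
40 Gbps = 40,000,000,000 bits/s
time = 464,000,000,000 / 40,000,000,000 = 11.6 s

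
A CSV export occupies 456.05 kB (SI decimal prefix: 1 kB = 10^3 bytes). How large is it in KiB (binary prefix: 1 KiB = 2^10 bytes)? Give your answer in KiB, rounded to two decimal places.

456.05 kB = 456.05 × 10^3 bytes = 456,050 bytes
1 KiB = 2^10 bytes = 1,024 bytes
456,050 / 1,024 = 445.36 KiB

445.36 KiB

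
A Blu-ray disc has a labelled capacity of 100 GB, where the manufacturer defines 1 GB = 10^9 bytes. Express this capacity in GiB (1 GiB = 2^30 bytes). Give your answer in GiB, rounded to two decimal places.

100 GB × 1,000,000,000 bytes/GB = 100,000,000,000 bytes
1 GiB = 2^30 bytes = 1,073,741,824 bytes
100,000,000,000 / 1,073,741,824 = 93.13 GiB

93.13 GiB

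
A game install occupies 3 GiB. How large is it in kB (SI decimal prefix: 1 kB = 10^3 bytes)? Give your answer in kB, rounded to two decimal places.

3 GiB = 3 × 2^30 bytes = 3,221,225,472 bytes
1 kB = 10^3 bytes = 1,000 bytes
3,221,225,472 / 1,000 = 3,221,225.47 kB

3,221,225.47 kB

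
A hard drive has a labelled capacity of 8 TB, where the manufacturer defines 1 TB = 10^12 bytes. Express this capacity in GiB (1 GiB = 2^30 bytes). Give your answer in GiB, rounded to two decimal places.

7,450.58 GiB

8 TB = 8 × 10^12 bytes = 8,000,000,000,000 bytes
1 GiB = 1,073,741,824 bytes
8,000,000,000,000 / 1,073,741,824 = 7,450.58 GiB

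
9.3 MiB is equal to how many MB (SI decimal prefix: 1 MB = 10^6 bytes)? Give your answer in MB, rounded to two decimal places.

9.75 MB

9.3 MiB × 1,048,576 bytes/MiB = 9,751,756.8 bytes
1 MB = 10^6 bytes = 1,000,000 bytes
9,751,756.8 / 1,000,000 = 9.75 MB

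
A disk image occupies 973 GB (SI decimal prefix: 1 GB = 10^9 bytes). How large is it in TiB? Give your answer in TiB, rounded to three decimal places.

0.885 TiB

973 GB × 1,000,000,000 bytes/GB = 973,000,000,000 bytes
1 TiB = 1,099,511,627,776 bytes
973,000,000,000 / 1,099,511,627,776 = 0.885 TiB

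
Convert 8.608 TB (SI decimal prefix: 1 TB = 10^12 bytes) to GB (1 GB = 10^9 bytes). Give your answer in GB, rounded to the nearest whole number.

8.608 TB × 1,000,000,000,000 bytes/TB = 8,608,000,000,000 bytes
1 GB = 10^9 bytes = 1,000,000,000 bytes
8,608,000,000,000 / 1,000,000,000 = 8,608 GB

8,608 GB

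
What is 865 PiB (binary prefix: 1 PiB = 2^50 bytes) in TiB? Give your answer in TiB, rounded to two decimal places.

885,760.00 TiB

865 PiB = 865 × 2^50 bytes = 973,903,419,418,869,760 bytes
1 TiB = 2^40 bytes = 1,099,511,627,776 bytes
973,903,419,418,869,760 / 1,099,511,627,776 = 885,760.00 TiB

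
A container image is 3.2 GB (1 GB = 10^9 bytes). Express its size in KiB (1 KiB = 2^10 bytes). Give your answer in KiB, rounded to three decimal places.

3,125,000.000 KiB

3.2 GB = 3.2 × 10^9 bytes = 3,200,000,000 bytes
1 KiB = 2^10 bytes = 1,024 bytes
3,200,000,000 / 1,024 = 3,125,000.000 KiB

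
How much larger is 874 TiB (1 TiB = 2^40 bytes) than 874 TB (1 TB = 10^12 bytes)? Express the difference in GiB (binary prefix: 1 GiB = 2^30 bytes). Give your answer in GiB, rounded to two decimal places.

81,000.07 GiB

874 TiB = 874 × 1,099,511,627,776 = 960,973,162,676,224 bytes
874 TB = 874 × 1,000,000,000,000 = 874,000,000,000,000 bytes
difference = 86,973,162,676,224 bytes
86,973,162,676,224 / 1,073,741,824 = 81,000.07 GiB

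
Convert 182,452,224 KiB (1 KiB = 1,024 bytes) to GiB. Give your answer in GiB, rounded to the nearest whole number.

182,452,224 KiB × 1,024 bytes/KiB = 186,831,077,376 bytes
1 GiB = 1,073,741,824 bytes
186,831,077,376 / 1,073,741,824 = 174 GiB

174 GiB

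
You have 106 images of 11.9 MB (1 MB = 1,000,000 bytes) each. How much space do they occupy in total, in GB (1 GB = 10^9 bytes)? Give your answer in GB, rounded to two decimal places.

Total = 106 × 11.9 MB = 1261.4 MB
= 1261.4 × 1,000,000 bytes = 1,261,400,000 bytes
1 GB = 1,000,000,000 bytes
1,261,400,000 / 1,000,000,000 = 1.26 GB

1.26 GB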